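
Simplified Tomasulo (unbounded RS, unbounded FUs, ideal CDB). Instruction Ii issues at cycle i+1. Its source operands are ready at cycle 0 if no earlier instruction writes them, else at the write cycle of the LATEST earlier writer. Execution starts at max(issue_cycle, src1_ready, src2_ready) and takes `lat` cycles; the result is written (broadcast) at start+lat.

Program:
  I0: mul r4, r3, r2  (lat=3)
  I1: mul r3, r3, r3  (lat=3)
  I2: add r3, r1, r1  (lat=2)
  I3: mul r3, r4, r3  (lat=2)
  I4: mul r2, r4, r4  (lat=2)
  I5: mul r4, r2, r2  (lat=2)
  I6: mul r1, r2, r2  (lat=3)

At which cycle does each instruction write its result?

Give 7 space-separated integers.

I0 mul r4: issue@1 deps=(None,None) exec_start@1 write@4
I1 mul r3: issue@2 deps=(None,None) exec_start@2 write@5
I2 add r3: issue@3 deps=(None,None) exec_start@3 write@5
I3 mul r3: issue@4 deps=(0,2) exec_start@5 write@7
I4 mul r2: issue@5 deps=(0,0) exec_start@5 write@7
I5 mul r4: issue@6 deps=(4,4) exec_start@7 write@9
I6 mul r1: issue@7 deps=(4,4) exec_start@7 write@10

Answer: 4 5 5 7 7 9 10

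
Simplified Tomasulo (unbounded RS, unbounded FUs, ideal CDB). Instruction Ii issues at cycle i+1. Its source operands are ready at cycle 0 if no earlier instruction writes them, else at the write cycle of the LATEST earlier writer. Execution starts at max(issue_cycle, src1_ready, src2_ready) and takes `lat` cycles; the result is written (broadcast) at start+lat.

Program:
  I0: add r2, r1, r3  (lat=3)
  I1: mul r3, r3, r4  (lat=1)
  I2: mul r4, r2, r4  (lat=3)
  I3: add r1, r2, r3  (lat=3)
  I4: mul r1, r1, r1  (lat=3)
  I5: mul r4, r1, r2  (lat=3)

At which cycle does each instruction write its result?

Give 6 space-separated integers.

I0 add r2: issue@1 deps=(None,None) exec_start@1 write@4
I1 mul r3: issue@2 deps=(None,None) exec_start@2 write@3
I2 mul r4: issue@3 deps=(0,None) exec_start@4 write@7
I3 add r1: issue@4 deps=(0,1) exec_start@4 write@7
I4 mul r1: issue@5 deps=(3,3) exec_start@7 write@10
I5 mul r4: issue@6 deps=(4,0) exec_start@10 write@13

Answer: 4 3 7 7 10 13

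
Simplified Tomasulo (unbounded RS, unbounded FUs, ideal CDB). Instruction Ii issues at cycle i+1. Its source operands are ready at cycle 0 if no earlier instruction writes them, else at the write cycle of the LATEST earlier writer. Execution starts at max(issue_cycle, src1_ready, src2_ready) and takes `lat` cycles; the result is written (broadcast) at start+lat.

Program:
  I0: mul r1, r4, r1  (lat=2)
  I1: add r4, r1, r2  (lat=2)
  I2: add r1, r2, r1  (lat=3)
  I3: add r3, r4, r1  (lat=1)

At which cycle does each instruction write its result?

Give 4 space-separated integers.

Answer: 3 5 6 7

Derivation:
I0 mul r1: issue@1 deps=(None,None) exec_start@1 write@3
I1 add r4: issue@2 deps=(0,None) exec_start@3 write@5
I2 add r1: issue@3 deps=(None,0) exec_start@3 write@6
I3 add r3: issue@4 deps=(1,2) exec_start@6 write@7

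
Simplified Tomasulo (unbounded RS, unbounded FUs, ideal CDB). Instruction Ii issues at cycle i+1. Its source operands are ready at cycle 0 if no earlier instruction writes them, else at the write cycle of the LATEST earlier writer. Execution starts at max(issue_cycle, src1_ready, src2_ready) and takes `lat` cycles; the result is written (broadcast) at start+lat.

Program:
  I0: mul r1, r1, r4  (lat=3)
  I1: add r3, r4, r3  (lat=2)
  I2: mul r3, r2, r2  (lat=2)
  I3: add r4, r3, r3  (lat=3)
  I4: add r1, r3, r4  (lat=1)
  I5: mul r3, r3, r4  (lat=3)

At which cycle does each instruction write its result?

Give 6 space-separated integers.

Answer: 4 4 5 8 9 11

Derivation:
I0 mul r1: issue@1 deps=(None,None) exec_start@1 write@4
I1 add r3: issue@2 deps=(None,None) exec_start@2 write@4
I2 mul r3: issue@3 deps=(None,None) exec_start@3 write@5
I3 add r4: issue@4 deps=(2,2) exec_start@5 write@8
I4 add r1: issue@5 deps=(2,3) exec_start@8 write@9
I5 mul r3: issue@6 deps=(2,3) exec_start@8 write@11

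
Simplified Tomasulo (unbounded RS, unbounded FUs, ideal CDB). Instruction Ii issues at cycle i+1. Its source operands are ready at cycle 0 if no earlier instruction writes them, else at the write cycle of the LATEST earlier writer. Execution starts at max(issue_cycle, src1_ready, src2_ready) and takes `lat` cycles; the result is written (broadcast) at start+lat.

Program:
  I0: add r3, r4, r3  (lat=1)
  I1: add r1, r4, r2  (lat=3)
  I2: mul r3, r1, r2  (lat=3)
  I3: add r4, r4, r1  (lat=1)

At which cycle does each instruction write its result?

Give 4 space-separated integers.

I0 add r3: issue@1 deps=(None,None) exec_start@1 write@2
I1 add r1: issue@2 deps=(None,None) exec_start@2 write@5
I2 mul r3: issue@3 deps=(1,None) exec_start@5 write@8
I3 add r4: issue@4 deps=(None,1) exec_start@5 write@6

Answer: 2 5 8 6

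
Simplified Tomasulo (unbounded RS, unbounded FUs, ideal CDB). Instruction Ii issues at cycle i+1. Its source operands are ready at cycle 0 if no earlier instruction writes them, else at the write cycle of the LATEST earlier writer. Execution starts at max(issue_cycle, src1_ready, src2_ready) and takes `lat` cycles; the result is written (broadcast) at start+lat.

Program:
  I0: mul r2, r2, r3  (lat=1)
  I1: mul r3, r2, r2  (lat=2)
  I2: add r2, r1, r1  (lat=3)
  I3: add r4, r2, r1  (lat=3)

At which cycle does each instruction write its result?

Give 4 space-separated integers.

Answer: 2 4 6 9

Derivation:
I0 mul r2: issue@1 deps=(None,None) exec_start@1 write@2
I1 mul r3: issue@2 deps=(0,0) exec_start@2 write@4
I2 add r2: issue@3 deps=(None,None) exec_start@3 write@6
I3 add r4: issue@4 deps=(2,None) exec_start@6 write@9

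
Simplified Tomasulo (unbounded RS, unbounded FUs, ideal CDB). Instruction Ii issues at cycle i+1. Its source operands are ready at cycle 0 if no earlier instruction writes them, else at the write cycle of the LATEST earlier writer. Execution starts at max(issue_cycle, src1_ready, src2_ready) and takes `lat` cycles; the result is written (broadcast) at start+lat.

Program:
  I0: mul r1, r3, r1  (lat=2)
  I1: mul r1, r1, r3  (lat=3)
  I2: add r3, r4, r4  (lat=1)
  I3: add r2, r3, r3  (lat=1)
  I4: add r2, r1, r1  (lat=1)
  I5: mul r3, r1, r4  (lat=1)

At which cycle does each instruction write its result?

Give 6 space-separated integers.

Answer: 3 6 4 5 7 7

Derivation:
I0 mul r1: issue@1 deps=(None,None) exec_start@1 write@3
I1 mul r1: issue@2 deps=(0,None) exec_start@3 write@6
I2 add r3: issue@3 deps=(None,None) exec_start@3 write@4
I3 add r2: issue@4 deps=(2,2) exec_start@4 write@5
I4 add r2: issue@5 deps=(1,1) exec_start@6 write@7
I5 mul r3: issue@6 deps=(1,None) exec_start@6 write@7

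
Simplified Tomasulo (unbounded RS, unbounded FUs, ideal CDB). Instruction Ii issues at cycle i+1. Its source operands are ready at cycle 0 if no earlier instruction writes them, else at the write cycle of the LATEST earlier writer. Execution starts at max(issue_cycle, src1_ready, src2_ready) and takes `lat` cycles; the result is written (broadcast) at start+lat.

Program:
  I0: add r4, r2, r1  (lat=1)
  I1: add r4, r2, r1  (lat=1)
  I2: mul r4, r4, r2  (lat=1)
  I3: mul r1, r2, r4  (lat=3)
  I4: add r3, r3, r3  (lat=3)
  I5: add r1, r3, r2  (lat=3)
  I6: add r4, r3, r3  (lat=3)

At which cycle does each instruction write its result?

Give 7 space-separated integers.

I0 add r4: issue@1 deps=(None,None) exec_start@1 write@2
I1 add r4: issue@2 deps=(None,None) exec_start@2 write@3
I2 mul r4: issue@3 deps=(1,None) exec_start@3 write@4
I3 mul r1: issue@4 deps=(None,2) exec_start@4 write@7
I4 add r3: issue@5 deps=(None,None) exec_start@5 write@8
I5 add r1: issue@6 deps=(4,None) exec_start@8 write@11
I6 add r4: issue@7 deps=(4,4) exec_start@8 write@11

Answer: 2 3 4 7 8 11 11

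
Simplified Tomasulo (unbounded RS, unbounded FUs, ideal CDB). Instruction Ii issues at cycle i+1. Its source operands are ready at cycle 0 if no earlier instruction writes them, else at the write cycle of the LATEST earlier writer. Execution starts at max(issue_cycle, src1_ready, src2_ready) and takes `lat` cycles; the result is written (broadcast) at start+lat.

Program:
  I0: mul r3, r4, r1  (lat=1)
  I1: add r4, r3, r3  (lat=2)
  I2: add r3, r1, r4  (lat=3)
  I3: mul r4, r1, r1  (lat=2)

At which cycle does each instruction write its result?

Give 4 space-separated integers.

Answer: 2 4 7 6

Derivation:
I0 mul r3: issue@1 deps=(None,None) exec_start@1 write@2
I1 add r4: issue@2 deps=(0,0) exec_start@2 write@4
I2 add r3: issue@3 deps=(None,1) exec_start@4 write@7
I3 mul r4: issue@4 deps=(None,None) exec_start@4 write@6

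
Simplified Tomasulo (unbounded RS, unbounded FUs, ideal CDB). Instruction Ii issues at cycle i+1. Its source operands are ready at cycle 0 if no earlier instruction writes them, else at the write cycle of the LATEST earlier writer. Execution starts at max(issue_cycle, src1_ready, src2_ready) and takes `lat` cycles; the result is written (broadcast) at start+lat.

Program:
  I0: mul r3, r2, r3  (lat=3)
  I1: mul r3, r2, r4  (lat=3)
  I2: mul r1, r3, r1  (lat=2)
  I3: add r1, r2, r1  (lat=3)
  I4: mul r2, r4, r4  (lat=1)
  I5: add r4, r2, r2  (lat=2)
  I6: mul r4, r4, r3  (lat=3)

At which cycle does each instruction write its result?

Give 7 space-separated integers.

I0 mul r3: issue@1 deps=(None,None) exec_start@1 write@4
I1 mul r3: issue@2 deps=(None,None) exec_start@2 write@5
I2 mul r1: issue@3 deps=(1,None) exec_start@5 write@7
I3 add r1: issue@4 deps=(None,2) exec_start@7 write@10
I4 mul r2: issue@5 deps=(None,None) exec_start@5 write@6
I5 add r4: issue@6 deps=(4,4) exec_start@6 write@8
I6 mul r4: issue@7 deps=(5,1) exec_start@8 write@11

Answer: 4 5 7 10 6 8 11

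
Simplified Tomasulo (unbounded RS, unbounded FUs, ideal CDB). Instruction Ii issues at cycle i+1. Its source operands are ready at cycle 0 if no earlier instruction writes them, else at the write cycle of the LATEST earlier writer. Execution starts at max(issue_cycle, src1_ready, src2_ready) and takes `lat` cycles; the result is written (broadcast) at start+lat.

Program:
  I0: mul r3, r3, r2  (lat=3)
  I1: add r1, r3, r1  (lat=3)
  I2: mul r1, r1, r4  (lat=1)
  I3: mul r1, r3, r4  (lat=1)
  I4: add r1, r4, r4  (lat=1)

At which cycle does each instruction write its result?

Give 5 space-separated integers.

I0 mul r3: issue@1 deps=(None,None) exec_start@1 write@4
I1 add r1: issue@2 deps=(0,None) exec_start@4 write@7
I2 mul r1: issue@3 deps=(1,None) exec_start@7 write@8
I3 mul r1: issue@4 deps=(0,None) exec_start@4 write@5
I4 add r1: issue@5 deps=(None,None) exec_start@5 write@6

Answer: 4 7 8 5 6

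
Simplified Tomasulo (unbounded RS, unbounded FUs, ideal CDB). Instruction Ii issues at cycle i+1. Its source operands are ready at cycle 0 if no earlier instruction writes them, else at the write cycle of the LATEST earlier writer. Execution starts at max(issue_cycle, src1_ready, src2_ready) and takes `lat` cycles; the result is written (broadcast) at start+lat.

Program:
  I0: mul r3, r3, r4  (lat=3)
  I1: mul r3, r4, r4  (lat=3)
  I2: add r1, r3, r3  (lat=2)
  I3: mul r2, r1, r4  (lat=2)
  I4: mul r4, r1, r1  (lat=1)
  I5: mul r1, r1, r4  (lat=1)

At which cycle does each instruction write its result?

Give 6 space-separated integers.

Answer: 4 5 7 9 8 9

Derivation:
I0 mul r3: issue@1 deps=(None,None) exec_start@1 write@4
I1 mul r3: issue@2 deps=(None,None) exec_start@2 write@5
I2 add r1: issue@3 deps=(1,1) exec_start@5 write@7
I3 mul r2: issue@4 deps=(2,None) exec_start@7 write@9
I4 mul r4: issue@5 deps=(2,2) exec_start@7 write@8
I5 mul r1: issue@6 deps=(2,4) exec_start@8 write@9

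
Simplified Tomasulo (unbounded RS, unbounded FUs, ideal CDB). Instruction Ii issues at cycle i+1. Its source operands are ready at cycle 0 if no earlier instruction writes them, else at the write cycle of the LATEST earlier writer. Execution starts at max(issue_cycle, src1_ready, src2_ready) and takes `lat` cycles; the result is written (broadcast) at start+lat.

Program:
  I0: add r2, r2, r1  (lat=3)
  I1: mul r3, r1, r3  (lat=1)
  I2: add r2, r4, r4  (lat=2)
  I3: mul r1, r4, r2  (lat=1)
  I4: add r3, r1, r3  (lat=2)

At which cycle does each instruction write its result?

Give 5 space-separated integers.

Answer: 4 3 5 6 8

Derivation:
I0 add r2: issue@1 deps=(None,None) exec_start@1 write@4
I1 mul r3: issue@2 deps=(None,None) exec_start@2 write@3
I2 add r2: issue@3 deps=(None,None) exec_start@3 write@5
I3 mul r1: issue@4 deps=(None,2) exec_start@5 write@6
I4 add r3: issue@5 deps=(3,1) exec_start@6 write@8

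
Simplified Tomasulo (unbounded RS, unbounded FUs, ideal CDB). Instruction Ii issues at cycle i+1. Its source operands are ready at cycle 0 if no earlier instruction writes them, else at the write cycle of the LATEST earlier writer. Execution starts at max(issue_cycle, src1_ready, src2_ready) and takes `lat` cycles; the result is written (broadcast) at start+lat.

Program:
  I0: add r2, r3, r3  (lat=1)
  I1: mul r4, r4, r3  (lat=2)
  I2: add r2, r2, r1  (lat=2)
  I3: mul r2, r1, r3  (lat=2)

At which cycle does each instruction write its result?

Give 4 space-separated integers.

I0 add r2: issue@1 deps=(None,None) exec_start@1 write@2
I1 mul r4: issue@2 deps=(None,None) exec_start@2 write@4
I2 add r2: issue@3 deps=(0,None) exec_start@3 write@5
I3 mul r2: issue@4 deps=(None,None) exec_start@4 write@6

Answer: 2 4 5 6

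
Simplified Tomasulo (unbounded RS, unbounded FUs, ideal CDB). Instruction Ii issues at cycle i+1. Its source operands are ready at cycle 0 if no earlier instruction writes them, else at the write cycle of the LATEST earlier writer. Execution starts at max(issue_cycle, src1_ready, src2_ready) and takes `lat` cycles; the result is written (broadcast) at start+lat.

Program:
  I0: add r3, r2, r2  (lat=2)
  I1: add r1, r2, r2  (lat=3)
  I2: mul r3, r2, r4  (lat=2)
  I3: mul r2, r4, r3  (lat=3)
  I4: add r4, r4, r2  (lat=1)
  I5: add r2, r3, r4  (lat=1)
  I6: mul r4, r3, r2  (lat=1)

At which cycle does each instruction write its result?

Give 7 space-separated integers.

Answer: 3 5 5 8 9 10 11

Derivation:
I0 add r3: issue@1 deps=(None,None) exec_start@1 write@3
I1 add r1: issue@2 deps=(None,None) exec_start@2 write@5
I2 mul r3: issue@3 deps=(None,None) exec_start@3 write@5
I3 mul r2: issue@4 deps=(None,2) exec_start@5 write@8
I4 add r4: issue@5 deps=(None,3) exec_start@8 write@9
I5 add r2: issue@6 deps=(2,4) exec_start@9 write@10
I6 mul r4: issue@7 deps=(2,5) exec_start@10 write@11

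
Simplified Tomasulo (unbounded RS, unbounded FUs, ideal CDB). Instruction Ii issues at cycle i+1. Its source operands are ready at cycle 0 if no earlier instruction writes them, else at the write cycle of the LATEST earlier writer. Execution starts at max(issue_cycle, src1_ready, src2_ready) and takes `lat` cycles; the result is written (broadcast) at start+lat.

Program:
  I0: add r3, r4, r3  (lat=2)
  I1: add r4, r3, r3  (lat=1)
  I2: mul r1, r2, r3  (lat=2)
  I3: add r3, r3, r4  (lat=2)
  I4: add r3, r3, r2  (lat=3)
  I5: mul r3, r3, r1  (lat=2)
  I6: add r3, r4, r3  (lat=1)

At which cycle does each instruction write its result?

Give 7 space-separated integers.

I0 add r3: issue@1 deps=(None,None) exec_start@1 write@3
I1 add r4: issue@2 deps=(0,0) exec_start@3 write@4
I2 mul r1: issue@3 deps=(None,0) exec_start@3 write@5
I3 add r3: issue@4 deps=(0,1) exec_start@4 write@6
I4 add r3: issue@5 deps=(3,None) exec_start@6 write@9
I5 mul r3: issue@6 deps=(4,2) exec_start@9 write@11
I6 add r3: issue@7 deps=(1,5) exec_start@11 write@12

Answer: 3 4 5 6 9 11 12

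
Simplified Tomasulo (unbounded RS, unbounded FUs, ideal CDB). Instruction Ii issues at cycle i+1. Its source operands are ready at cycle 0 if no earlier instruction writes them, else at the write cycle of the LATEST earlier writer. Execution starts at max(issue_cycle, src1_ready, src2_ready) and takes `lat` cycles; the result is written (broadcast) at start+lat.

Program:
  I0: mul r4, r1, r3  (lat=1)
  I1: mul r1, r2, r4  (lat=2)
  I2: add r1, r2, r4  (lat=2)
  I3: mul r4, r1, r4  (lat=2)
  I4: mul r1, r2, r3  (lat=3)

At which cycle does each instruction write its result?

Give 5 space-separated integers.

Answer: 2 4 5 7 8

Derivation:
I0 mul r4: issue@1 deps=(None,None) exec_start@1 write@2
I1 mul r1: issue@2 deps=(None,0) exec_start@2 write@4
I2 add r1: issue@3 deps=(None,0) exec_start@3 write@5
I3 mul r4: issue@4 deps=(2,0) exec_start@5 write@7
I4 mul r1: issue@5 deps=(None,None) exec_start@5 write@8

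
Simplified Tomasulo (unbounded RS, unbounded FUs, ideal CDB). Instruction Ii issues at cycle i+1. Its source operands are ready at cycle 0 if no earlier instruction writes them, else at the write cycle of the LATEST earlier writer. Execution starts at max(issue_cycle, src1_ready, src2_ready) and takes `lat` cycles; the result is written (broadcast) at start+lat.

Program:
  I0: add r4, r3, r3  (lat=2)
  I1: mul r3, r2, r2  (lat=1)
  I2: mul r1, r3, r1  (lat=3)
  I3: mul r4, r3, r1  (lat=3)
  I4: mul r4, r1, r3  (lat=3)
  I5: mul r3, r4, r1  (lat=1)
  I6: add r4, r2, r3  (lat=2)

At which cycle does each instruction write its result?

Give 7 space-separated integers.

I0 add r4: issue@1 deps=(None,None) exec_start@1 write@3
I1 mul r3: issue@2 deps=(None,None) exec_start@2 write@3
I2 mul r1: issue@3 deps=(1,None) exec_start@3 write@6
I3 mul r4: issue@4 deps=(1,2) exec_start@6 write@9
I4 mul r4: issue@5 deps=(2,1) exec_start@6 write@9
I5 mul r3: issue@6 deps=(4,2) exec_start@9 write@10
I6 add r4: issue@7 deps=(None,5) exec_start@10 write@12

Answer: 3 3 6 9 9 10 12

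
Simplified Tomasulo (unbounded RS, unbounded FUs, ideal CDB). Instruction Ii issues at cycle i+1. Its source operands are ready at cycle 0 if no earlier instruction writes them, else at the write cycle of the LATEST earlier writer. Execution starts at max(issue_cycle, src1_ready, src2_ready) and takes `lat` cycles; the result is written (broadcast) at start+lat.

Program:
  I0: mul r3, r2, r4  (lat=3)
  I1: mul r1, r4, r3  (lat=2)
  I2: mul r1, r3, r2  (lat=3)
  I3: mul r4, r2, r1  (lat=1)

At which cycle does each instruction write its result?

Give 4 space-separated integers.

I0 mul r3: issue@1 deps=(None,None) exec_start@1 write@4
I1 mul r1: issue@2 deps=(None,0) exec_start@4 write@6
I2 mul r1: issue@3 deps=(0,None) exec_start@4 write@7
I3 mul r4: issue@4 deps=(None,2) exec_start@7 write@8

Answer: 4 6 7 8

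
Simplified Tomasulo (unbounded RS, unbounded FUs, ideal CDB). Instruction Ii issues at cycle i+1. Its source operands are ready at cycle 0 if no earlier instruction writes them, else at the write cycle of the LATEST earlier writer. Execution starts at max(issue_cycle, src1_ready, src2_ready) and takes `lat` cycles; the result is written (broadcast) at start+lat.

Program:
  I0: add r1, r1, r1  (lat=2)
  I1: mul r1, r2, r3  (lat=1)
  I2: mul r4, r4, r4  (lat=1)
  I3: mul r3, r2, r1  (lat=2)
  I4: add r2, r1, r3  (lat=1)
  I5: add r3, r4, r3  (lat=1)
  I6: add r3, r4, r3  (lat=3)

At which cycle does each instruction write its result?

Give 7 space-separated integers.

Answer: 3 3 4 6 7 7 10

Derivation:
I0 add r1: issue@1 deps=(None,None) exec_start@1 write@3
I1 mul r1: issue@2 deps=(None,None) exec_start@2 write@3
I2 mul r4: issue@3 deps=(None,None) exec_start@3 write@4
I3 mul r3: issue@4 deps=(None,1) exec_start@4 write@6
I4 add r2: issue@5 deps=(1,3) exec_start@6 write@7
I5 add r3: issue@6 deps=(2,3) exec_start@6 write@7
I6 add r3: issue@7 deps=(2,5) exec_start@7 write@10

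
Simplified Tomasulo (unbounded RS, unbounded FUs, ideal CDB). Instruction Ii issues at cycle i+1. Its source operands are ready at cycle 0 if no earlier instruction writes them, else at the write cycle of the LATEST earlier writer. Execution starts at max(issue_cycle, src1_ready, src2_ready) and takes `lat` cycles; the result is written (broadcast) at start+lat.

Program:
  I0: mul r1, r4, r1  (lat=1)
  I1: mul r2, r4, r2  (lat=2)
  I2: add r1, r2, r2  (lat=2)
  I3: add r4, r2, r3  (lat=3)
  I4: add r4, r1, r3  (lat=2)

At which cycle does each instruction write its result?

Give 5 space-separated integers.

I0 mul r1: issue@1 deps=(None,None) exec_start@1 write@2
I1 mul r2: issue@2 deps=(None,None) exec_start@2 write@4
I2 add r1: issue@3 deps=(1,1) exec_start@4 write@6
I3 add r4: issue@4 deps=(1,None) exec_start@4 write@7
I4 add r4: issue@5 deps=(2,None) exec_start@6 write@8

Answer: 2 4 6 7 8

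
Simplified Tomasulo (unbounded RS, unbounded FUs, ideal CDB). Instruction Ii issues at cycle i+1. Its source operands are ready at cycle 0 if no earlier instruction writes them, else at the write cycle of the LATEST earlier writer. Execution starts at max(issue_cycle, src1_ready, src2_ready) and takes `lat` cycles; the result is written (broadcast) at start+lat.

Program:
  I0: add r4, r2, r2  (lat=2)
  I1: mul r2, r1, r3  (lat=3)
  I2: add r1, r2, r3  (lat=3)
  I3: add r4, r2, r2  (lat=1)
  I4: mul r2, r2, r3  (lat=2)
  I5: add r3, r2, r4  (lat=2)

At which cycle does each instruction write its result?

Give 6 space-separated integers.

Answer: 3 5 8 6 7 9

Derivation:
I0 add r4: issue@1 deps=(None,None) exec_start@1 write@3
I1 mul r2: issue@2 deps=(None,None) exec_start@2 write@5
I2 add r1: issue@3 deps=(1,None) exec_start@5 write@8
I3 add r4: issue@4 deps=(1,1) exec_start@5 write@6
I4 mul r2: issue@5 deps=(1,None) exec_start@5 write@7
I5 add r3: issue@6 deps=(4,3) exec_start@7 write@9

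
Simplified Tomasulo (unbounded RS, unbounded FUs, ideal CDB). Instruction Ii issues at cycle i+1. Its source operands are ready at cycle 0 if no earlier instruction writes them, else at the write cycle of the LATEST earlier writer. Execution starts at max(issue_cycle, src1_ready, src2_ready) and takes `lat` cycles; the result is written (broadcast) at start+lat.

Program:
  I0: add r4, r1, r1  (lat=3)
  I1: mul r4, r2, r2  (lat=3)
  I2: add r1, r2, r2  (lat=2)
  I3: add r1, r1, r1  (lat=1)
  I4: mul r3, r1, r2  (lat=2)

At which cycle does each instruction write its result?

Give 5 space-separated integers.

Answer: 4 5 5 6 8

Derivation:
I0 add r4: issue@1 deps=(None,None) exec_start@1 write@4
I1 mul r4: issue@2 deps=(None,None) exec_start@2 write@5
I2 add r1: issue@3 deps=(None,None) exec_start@3 write@5
I3 add r1: issue@4 deps=(2,2) exec_start@5 write@6
I4 mul r3: issue@5 deps=(3,None) exec_start@6 write@8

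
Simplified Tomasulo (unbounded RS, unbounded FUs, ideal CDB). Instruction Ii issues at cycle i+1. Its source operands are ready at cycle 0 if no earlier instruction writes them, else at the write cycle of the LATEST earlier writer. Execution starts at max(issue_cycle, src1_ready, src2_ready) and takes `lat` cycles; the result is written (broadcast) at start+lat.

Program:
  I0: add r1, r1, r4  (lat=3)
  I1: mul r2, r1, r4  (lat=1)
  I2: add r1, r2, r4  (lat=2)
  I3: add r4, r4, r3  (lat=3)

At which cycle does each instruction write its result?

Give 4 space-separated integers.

Answer: 4 5 7 7

Derivation:
I0 add r1: issue@1 deps=(None,None) exec_start@1 write@4
I1 mul r2: issue@2 deps=(0,None) exec_start@4 write@5
I2 add r1: issue@3 deps=(1,None) exec_start@5 write@7
I3 add r4: issue@4 deps=(None,None) exec_start@4 write@7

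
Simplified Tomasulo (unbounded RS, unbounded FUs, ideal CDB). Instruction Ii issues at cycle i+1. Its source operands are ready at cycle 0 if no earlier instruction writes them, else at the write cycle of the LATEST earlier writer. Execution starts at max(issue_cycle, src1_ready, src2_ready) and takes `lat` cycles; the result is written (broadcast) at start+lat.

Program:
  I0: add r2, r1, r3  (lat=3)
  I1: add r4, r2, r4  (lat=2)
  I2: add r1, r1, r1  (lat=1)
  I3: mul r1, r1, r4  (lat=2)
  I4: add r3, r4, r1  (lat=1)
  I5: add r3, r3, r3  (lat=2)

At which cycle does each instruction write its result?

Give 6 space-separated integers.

I0 add r2: issue@1 deps=(None,None) exec_start@1 write@4
I1 add r4: issue@2 deps=(0,None) exec_start@4 write@6
I2 add r1: issue@3 deps=(None,None) exec_start@3 write@4
I3 mul r1: issue@4 deps=(2,1) exec_start@6 write@8
I4 add r3: issue@5 deps=(1,3) exec_start@8 write@9
I5 add r3: issue@6 deps=(4,4) exec_start@9 write@11

Answer: 4 6 4 8 9 11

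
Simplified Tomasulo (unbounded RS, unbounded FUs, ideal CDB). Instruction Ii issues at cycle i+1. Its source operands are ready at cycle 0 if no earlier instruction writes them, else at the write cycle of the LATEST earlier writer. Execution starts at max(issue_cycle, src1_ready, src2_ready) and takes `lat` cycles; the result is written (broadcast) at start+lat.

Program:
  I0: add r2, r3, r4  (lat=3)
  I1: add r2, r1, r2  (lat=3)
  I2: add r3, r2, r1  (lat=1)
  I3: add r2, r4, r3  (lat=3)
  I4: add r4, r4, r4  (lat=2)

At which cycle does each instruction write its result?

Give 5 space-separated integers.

I0 add r2: issue@1 deps=(None,None) exec_start@1 write@4
I1 add r2: issue@2 deps=(None,0) exec_start@4 write@7
I2 add r3: issue@3 deps=(1,None) exec_start@7 write@8
I3 add r2: issue@4 deps=(None,2) exec_start@8 write@11
I4 add r4: issue@5 deps=(None,None) exec_start@5 write@7

Answer: 4 7 8 11 7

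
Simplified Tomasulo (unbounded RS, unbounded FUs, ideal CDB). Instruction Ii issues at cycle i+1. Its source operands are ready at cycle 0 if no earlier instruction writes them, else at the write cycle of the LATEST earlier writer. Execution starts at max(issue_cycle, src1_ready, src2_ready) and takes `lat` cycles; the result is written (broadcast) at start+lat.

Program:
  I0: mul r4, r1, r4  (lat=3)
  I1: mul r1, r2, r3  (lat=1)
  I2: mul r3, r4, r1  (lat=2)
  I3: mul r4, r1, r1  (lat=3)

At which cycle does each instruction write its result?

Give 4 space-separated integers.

I0 mul r4: issue@1 deps=(None,None) exec_start@1 write@4
I1 mul r1: issue@2 deps=(None,None) exec_start@2 write@3
I2 mul r3: issue@3 deps=(0,1) exec_start@4 write@6
I3 mul r4: issue@4 deps=(1,1) exec_start@4 write@7

Answer: 4 3 6 7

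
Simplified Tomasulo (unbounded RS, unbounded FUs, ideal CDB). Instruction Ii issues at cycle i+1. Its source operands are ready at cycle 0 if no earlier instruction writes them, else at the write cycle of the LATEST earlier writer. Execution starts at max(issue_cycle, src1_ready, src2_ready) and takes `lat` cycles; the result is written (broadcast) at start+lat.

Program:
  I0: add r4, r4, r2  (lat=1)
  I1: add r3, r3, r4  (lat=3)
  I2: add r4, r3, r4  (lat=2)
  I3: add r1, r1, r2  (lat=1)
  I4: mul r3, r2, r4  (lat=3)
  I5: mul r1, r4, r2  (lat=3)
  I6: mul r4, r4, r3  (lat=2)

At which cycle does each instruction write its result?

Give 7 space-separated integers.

Answer: 2 5 7 5 10 10 12

Derivation:
I0 add r4: issue@1 deps=(None,None) exec_start@1 write@2
I1 add r3: issue@2 deps=(None,0) exec_start@2 write@5
I2 add r4: issue@3 deps=(1,0) exec_start@5 write@7
I3 add r1: issue@4 deps=(None,None) exec_start@4 write@5
I4 mul r3: issue@5 deps=(None,2) exec_start@7 write@10
I5 mul r1: issue@6 deps=(2,None) exec_start@7 write@10
I6 mul r4: issue@7 deps=(2,4) exec_start@10 write@12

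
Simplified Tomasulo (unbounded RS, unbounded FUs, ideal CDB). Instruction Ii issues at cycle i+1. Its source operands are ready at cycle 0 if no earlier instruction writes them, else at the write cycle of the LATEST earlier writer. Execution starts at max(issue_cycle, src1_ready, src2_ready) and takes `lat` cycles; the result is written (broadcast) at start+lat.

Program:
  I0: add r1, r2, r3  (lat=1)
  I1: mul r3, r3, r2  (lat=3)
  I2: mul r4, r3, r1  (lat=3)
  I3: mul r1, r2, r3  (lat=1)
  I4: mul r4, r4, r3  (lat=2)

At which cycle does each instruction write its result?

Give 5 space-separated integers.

Answer: 2 5 8 6 10

Derivation:
I0 add r1: issue@1 deps=(None,None) exec_start@1 write@2
I1 mul r3: issue@2 deps=(None,None) exec_start@2 write@5
I2 mul r4: issue@3 deps=(1,0) exec_start@5 write@8
I3 mul r1: issue@4 deps=(None,1) exec_start@5 write@6
I4 mul r4: issue@5 deps=(2,1) exec_start@8 write@10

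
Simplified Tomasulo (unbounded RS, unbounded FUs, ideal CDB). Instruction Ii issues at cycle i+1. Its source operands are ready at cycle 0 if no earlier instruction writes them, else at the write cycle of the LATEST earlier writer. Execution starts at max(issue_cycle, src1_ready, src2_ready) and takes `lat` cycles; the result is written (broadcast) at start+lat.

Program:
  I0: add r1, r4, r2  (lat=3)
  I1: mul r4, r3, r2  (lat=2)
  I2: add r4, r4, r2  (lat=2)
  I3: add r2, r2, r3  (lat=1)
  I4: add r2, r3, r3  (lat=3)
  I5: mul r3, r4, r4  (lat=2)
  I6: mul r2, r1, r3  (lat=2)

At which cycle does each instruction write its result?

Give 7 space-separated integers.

I0 add r1: issue@1 deps=(None,None) exec_start@1 write@4
I1 mul r4: issue@2 deps=(None,None) exec_start@2 write@4
I2 add r4: issue@3 deps=(1,None) exec_start@4 write@6
I3 add r2: issue@4 deps=(None,None) exec_start@4 write@5
I4 add r2: issue@5 deps=(None,None) exec_start@5 write@8
I5 mul r3: issue@6 deps=(2,2) exec_start@6 write@8
I6 mul r2: issue@7 deps=(0,5) exec_start@8 write@10

Answer: 4 4 6 5 8 8 10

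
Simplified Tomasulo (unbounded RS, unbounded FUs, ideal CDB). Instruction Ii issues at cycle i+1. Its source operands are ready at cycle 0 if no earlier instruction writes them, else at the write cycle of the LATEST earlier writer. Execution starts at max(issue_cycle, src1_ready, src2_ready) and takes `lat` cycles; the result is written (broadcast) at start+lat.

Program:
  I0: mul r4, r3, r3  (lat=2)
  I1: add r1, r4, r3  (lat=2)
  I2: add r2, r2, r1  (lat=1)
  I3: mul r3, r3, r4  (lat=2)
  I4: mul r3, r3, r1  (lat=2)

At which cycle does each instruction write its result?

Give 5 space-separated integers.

I0 mul r4: issue@1 deps=(None,None) exec_start@1 write@3
I1 add r1: issue@2 deps=(0,None) exec_start@3 write@5
I2 add r2: issue@3 deps=(None,1) exec_start@5 write@6
I3 mul r3: issue@4 deps=(None,0) exec_start@4 write@6
I4 mul r3: issue@5 deps=(3,1) exec_start@6 write@8

Answer: 3 5 6 6 8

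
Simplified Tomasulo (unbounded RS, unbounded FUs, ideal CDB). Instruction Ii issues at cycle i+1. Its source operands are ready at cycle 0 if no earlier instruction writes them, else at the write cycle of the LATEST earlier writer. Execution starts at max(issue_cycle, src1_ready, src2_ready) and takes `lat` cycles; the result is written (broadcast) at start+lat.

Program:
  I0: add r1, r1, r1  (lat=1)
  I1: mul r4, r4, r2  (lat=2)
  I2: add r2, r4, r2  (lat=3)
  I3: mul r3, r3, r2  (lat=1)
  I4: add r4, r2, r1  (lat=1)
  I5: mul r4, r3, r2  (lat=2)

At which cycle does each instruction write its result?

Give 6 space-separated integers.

Answer: 2 4 7 8 8 10

Derivation:
I0 add r1: issue@1 deps=(None,None) exec_start@1 write@2
I1 mul r4: issue@2 deps=(None,None) exec_start@2 write@4
I2 add r2: issue@3 deps=(1,None) exec_start@4 write@7
I3 mul r3: issue@4 deps=(None,2) exec_start@7 write@8
I4 add r4: issue@5 deps=(2,0) exec_start@7 write@8
I5 mul r4: issue@6 deps=(3,2) exec_start@8 write@10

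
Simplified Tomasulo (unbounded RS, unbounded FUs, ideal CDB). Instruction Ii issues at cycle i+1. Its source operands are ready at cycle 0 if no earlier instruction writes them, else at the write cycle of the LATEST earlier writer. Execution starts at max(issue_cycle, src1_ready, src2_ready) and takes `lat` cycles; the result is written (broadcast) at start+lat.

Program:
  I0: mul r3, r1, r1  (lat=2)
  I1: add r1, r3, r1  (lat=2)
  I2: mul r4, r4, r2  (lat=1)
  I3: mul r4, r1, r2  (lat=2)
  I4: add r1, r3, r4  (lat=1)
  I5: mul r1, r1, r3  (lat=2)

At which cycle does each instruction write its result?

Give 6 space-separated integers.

I0 mul r3: issue@1 deps=(None,None) exec_start@1 write@3
I1 add r1: issue@2 deps=(0,None) exec_start@3 write@5
I2 mul r4: issue@3 deps=(None,None) exec_start@3 write@4
I3 mul r4: issue@4 deps=(1,None) exec_start@5 write@7
I4 add r1: issue@5 deps=(0,3) exec_start@7 write@8
I5 mul r1: issue@6 deps=(4,0) exec_start@8 write@10

Answer: 3 5 4 7 8 10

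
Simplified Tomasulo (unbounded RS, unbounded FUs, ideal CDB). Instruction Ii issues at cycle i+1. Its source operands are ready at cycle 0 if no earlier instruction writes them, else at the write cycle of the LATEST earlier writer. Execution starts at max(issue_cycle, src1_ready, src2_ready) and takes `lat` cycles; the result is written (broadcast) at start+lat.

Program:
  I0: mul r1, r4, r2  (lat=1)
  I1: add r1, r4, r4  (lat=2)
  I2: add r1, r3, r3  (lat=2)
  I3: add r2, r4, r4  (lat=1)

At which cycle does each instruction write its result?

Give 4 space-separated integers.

Answer: 2 4 5 5

Derivation:
I0 mul r1: issue@1 deps=(None,None) exec_start@1 write@2
I1 add r1: issue@2 deps=(None,None) exec_start@2 write@4
I2 add r1: issue@3 deps=(None,None) exec_start@3 write@5
I3 add r2: issue@4 deps=(None,None) exec_start@4 write@5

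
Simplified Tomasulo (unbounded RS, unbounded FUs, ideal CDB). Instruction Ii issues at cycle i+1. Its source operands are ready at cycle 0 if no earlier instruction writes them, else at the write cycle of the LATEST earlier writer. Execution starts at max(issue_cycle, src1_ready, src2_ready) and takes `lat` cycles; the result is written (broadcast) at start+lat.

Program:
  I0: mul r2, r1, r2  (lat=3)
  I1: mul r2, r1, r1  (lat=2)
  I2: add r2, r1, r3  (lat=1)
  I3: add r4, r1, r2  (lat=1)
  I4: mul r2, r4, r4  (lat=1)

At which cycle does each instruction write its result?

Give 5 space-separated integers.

Answer: 4 4 4 5 6

Derivation:
I0 mul r2: issue@1 deps=(None,None) exec_start@1 write@4
I1 mul r2: issue@2 deps=(None,None) exec_start@2 write@4
I2 add r2: issue@3 deps=(None,None) exec_start@3 write@4
I3 add r4: issue@4 deps=(None,2) exec_start@4 write@5
I4 mul r2: issue@5 deps=(3,3) exec_start@5 write@6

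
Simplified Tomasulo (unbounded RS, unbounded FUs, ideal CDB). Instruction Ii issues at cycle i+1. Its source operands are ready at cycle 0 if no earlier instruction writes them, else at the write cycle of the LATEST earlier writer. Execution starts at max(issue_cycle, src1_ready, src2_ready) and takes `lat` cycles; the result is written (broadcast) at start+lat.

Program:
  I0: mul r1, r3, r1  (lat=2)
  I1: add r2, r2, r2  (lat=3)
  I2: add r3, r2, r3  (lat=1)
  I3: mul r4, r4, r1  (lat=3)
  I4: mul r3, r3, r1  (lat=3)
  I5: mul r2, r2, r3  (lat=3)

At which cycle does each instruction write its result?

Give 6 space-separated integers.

Answer: 3 5 6 7 9 12

Derivation:
I0 mul r1: issue@1 deps=(None,None) exec_start@1 write@3
I1 add r2: issue@2 deps=(None,None) exec_start@2 write@5
I2 add r3: issue@3 deps=(1,None) exec_start@5 write@6
I3 mul r4: issue@4 deps=(None,0) exec_start@4 write@7
I4 mul r3: issue@5 deps=(2,0) exec_start@6 write@9
I5 mul r2: issue@6 deps=(1,4) exec_start@9 write@12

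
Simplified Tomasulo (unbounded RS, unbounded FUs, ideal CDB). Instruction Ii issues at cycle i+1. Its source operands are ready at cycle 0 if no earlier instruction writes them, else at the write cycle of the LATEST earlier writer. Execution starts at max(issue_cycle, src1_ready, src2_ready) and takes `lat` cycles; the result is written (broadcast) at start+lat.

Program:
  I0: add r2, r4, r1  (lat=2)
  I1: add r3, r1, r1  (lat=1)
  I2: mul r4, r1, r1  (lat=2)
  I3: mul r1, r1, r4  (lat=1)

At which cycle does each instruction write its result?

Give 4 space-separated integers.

Answer: 3 3 5 6

Derivation:
I0 add r2: issue@1 deps=(None,None) exec_start@1 write@3
I1 add r3: issue@2 deps=(None,None) exec_start@2 write@3
I2 mul r4: issue@3 deps=(None,None) exec_start@3 write@5
I3 mul r1: issue@4 deps=(None,2) exec_start@5 write@6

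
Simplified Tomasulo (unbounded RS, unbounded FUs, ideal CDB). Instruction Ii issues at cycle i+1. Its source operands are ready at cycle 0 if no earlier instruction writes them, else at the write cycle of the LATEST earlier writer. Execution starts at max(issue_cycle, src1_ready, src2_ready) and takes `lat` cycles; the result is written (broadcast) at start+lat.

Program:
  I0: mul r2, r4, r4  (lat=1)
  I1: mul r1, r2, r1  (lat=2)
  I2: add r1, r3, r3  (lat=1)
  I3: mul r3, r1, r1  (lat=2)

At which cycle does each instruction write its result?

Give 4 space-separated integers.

I0 mul r2: issue@1 deps=(None,None) exec_start@1 write@2
I1 mul r1: issue@2 deps=(0,None) exec_start@2 write@4
I2 add r1: issue@3 deps=(None,None) exec_start@3 write@4
I3 mul r3: issue@4 deps=(2,2) exec_start@4 write@6

Answer: 2 4 4 6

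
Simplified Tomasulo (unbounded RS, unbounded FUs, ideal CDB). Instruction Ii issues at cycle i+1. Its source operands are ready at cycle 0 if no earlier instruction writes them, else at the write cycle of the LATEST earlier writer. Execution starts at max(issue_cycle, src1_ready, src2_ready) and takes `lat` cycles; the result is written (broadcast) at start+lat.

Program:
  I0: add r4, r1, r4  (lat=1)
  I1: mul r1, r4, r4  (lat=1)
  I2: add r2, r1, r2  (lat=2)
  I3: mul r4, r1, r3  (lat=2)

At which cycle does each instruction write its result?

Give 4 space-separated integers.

Answer: 2 3 5 6

Derivation:
I0 add r4: issue@1 deps=(None,None) exec_start@1 write@2
I1 mul r1: issue@2 deps=(0,0) exec_start@2 write@3
I2 add r2: issue@3 deps=(1,None) exec_start@3 write@5
I3 mul r4: issue@4 deps=(1,None) exec_start@4 write@6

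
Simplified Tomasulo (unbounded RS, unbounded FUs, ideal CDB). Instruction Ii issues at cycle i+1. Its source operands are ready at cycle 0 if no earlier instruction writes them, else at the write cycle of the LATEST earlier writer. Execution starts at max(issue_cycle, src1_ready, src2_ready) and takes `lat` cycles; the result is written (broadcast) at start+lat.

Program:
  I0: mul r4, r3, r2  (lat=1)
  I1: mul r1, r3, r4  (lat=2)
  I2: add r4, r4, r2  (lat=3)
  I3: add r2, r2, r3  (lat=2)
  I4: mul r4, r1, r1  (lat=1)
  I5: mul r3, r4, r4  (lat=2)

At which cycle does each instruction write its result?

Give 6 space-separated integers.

Answer: 2 4 6 6 6 8

Derivation:
I0 mul r4: issue@1 deps=(None,None) exec_start@1 write@2
I1 mul r1: issue@2 deps=(None,0) exec_start@2 write@4
I2 add r4: issue@3 deps=(0,None) exec_start@3 write@6
I3 add r2: issue@4 deps=(None,None) exec_start@4 write@6
I4 mul r4: issue@5 deps=(1,1) exec_start@5 write@6
I5 mul r3: issue@6 deps=(4,4) exec_start@6 write@8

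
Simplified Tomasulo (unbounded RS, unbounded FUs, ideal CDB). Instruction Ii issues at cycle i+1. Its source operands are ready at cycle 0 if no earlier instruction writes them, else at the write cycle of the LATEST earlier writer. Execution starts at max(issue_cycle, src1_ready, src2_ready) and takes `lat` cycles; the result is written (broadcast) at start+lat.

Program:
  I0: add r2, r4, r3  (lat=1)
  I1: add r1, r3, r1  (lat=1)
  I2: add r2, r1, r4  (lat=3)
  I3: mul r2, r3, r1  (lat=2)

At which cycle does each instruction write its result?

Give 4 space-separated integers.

I0 add r2: issue@1 deps=(None,None) exec_start@1 write@2
I1 add r1: issue@2 deps=(None,None) exec_start@2 write@3
I2 add r2: issue@3 deps=(1,None) exec_start@3 write@6
I3 mul r2: issue@4 deps=(None,1) exec_start@4 write@6

Answer: 2 3 6 6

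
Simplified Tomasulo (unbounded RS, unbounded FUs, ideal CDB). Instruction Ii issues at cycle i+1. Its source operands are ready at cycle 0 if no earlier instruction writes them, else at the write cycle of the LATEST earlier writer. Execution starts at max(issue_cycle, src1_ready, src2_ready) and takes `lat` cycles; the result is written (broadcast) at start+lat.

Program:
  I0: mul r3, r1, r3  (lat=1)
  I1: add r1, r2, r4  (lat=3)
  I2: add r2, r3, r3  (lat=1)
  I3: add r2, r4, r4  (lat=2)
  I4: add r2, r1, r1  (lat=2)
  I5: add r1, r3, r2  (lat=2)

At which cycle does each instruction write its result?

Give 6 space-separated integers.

Answer: 2 5 4 6 7 9

Derivation:
I0 mul r3: issue@1 deps=(None,None) exec_start@1 write@2
I1 add r1: issue@2 deps=(None,None) exec_start@2 write@5
I2 add r2: issue@3 deps=(0,0) exec_start@3 write@4
I3 add r2: issue@4 deps=(None,None) exec_start@4 write@6
I4 add r2: issue@5 deps=(1,1) exec_start@5 write@7
I5 add r1: issue@6 deps=(0,4) exec_start@7 write@9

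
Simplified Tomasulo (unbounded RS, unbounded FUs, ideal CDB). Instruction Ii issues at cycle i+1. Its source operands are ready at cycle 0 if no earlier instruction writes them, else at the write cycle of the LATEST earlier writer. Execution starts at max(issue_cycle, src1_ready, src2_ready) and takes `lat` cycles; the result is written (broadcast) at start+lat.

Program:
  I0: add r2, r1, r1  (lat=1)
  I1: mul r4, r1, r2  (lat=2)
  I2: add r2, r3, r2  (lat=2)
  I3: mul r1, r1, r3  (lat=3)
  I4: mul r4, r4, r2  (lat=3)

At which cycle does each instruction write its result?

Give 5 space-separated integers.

I0 add r2: issue@1 deps=(None,None) exec_start@1 write@2
I1 mul r4: issue@2 deps=(None,0) exec_start@2 write@4
I2 add r2: issue@3 deps=(None,0) exec_start@3 write@5
I3 mul r1: issue@4 deps=(None,None) exec_start@4 write@7
I4 mul r4: issue@5 deps=(1,2) exec_start@5 write@8

Answer: 2 4 5 7 8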